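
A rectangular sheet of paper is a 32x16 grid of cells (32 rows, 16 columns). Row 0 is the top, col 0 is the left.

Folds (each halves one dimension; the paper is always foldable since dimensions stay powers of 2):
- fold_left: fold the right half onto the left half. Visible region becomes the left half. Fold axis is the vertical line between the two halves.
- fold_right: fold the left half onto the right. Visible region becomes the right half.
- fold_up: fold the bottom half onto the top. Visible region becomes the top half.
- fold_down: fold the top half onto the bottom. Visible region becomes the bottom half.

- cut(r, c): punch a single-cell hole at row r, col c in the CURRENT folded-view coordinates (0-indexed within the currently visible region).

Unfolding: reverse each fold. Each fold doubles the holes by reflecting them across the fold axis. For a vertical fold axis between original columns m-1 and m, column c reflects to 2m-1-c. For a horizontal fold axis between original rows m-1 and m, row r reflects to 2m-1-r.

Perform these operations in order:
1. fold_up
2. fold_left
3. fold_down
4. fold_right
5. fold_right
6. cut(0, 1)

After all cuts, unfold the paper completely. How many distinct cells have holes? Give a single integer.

Op 1 fold_up: fold axis h@16; visible region now rows[0,16) x cols[0,16) = 16x16
Op 2 fold_left: fold axis v@8; visible region now rows[0,16) x cols[0,8) = 16x8
Op 3 fold_down: fold axis h@8; visible region now rows[8,16) x cols[0,8) = 8x8
Op 4 fold_right: fold axis v@4; visible region now rows[8,16) x cols[4,8) = 8x4
Op 5 fold_right: fold axis v@6; visible region now rows[8,16) x cols[6,8) = 8x2
Op 6 cut(0, 1): punch at orig (8,7); cuts so far [(8, 7)]; region rows[8,16) x cols[6,8) = 8x2
Unfold 1 (reflect across v@6): 2 holes -> [(8, 4), (8, 7)]
Unfold 2 (reflect across v@4): 4 holes -> [(8, 0), (8, 3), (8, 4), (8, 7)]
Unfold 3 (reflect across h@8): 8 holes -> [(7, 0), (7, 3), (7, 4), (7, 7), (8, 0), (8, 3), (8, 4), (8, 7)]
Unfold 4 (reflect across v@8): 16 holes -> [(7, 0), (7, 3), (7, 4), (7, 7), (7, 8), (7, 11), (7, 12), (7, 15), (8, 0), (8, 3), (8, 4), (8, 7), (8, 8), (8, 11), (8, 12), (8, 15)]
Unfold 5 (reflect across h@16): 32 holes -> [(7, 0), (7, 3), (7, 4), (7, 7), (7, 8), (7, 11), (7, 12), (7, 15), (8, 0), (8, 3), (8, 4), (8, 7), (8, 8), (8, 11), (8, 12), (8, 15), (23, 0), (23, 3), (23, 4), (23, 7), (23, 8), (23, 11), (23, 12), (23, 15), (24, 0), (24, 3), (24, 4), (24, 7), (24, 8), (24, 11), (24, 12), (24, 15)]

Answer: 32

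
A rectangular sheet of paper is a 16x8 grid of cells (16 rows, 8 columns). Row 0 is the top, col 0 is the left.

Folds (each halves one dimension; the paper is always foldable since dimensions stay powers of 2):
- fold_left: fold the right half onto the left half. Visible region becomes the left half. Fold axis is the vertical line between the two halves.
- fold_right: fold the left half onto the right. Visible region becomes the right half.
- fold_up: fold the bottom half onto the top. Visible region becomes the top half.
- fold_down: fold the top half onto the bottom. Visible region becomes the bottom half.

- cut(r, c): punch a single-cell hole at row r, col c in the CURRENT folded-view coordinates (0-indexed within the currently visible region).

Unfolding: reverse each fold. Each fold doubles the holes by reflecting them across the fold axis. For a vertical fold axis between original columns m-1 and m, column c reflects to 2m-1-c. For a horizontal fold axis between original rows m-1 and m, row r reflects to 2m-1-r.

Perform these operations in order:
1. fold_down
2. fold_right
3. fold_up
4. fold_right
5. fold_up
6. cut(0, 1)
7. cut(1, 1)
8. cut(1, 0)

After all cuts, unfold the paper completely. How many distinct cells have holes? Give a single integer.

Op 1 fold_down: fold axis h@8; visible region now rows[8,16) x cols[0,8) = 8x8
Op 2 fold_right: fold axis v@4; visible region now rows[8,16) x cols[4,8) = 8x4
Op 3 fold_up: fold axis h@12; visible region now rows[8,12) x cols[4,8) = 4x4
Op 4 fold_right: fold axis v@6; visible region now rows[8,12) x cols[6,8) = 4x2
Op 5 fold_up: fold axis h@10; visible region now rows[8,10) x cols[6,8) = 2x2
Op 6 cut(0, 1): punch at orig (8,7); cuts so far [(8, 7)]; region rows[8,10) x cols[6,8) = 2x2
Op 7 cut(1, 1): punch at orig (9,7); cuts so far [(8, 7), (9, 7)]; region rows[8,10) x cols[6,8) = 2x2
Op 8 cut(1, 0): punch at orig (9,6); cuts so far [(8, 7), (9, 6), (9, 7)]; region rows[8,10) x cols[6,8) = 2x2
Unfold 1 (reflect across h@10): 6 holes -> [(8, 7), (9, 6), (9, 7), (10, 6), (10, 7), (11, 7)]
Unfold 2 (reflect across v@6): 12 holes -> [(8, 4), (8, 7), (9, 4), (9, 5), (9, 6), (9, 7), (10, 4), (10, 5), (10, 6), (10, 7), (11, 4), (11, 7)]
Unfold 3 (reflect across h@12): 24 holes -> [(8, 4), (8, 7), (9, 4), (9, 5), (9, 6), (9, 7), (10, 4), (10, 5), (10, 6), (10, 7), (11, 4), (11, 7), (12, 4), (12, 7), (13, 4), (13, 5), (13, 6), (13, 7), (14, 4), (14, 5), (14, 6), (14, 7), (15, 4), (15, 7)]
Unfold 4 (reflect across v@4): 48 holes -> [(8, 0), (8, 3), (8, 4), (8, 7), (9, 0), (9, 1), (9, 2), (9, 3), (9, 4), (9, 5), (9, 6), (9, 7), (10, 0), (10, 1), (10, 2), (10, 3), (10, 4), (10, 5), (10, 6), (10, 7), (11, 0), (11, 3), (11, 4), (11, 7), (12, 0), (12, 3), (12, 4), (12, 7), (13, 0), (13, 1), (13, 2), (13, 3), (13, 4), (13, 5), (13, 6), (13, 7), (14, 0), (14, 1), (14, 2), (14, 3), (14, 4), (14, 5), (14, 6), (14, 7), (15, 0), (15, 3), (15, 4), (15, 7)]
Unfold 5 (reflect across h@8): 96 holes -> [(0, 0), (0, 3), (0, 4), (0, 7), (1, 0), (1, 1), (1, 2), (1, 3), (1, 4), (1, 5), (1, 6), (1, 7), (2, 0), (2, 1), (2, 2), (2, 3), (2, 4), (2, 5), (2, 6), (2, 7), (3, 0), (3, 3), (3, 4), (3, 7), (4, 0), (4, 3), (4, 4), (4, 7), (5, 0), (5, 1), (5, 2), (5, 3), (5, 4), (5, 5), (5, 6), (5, 7), (6, 0), (6, 1), (6, 2), (6, 3), (6, 4), (6, 5), (6, 6), (6, 7), (7, 0), (7, 3), (7, 4), (7, 7), (8, 0), (8, 3), (8, 4), (8, 7), (9, 0), (9, 1), (9, 2), (9, 3), (9, 4), (9, 5), (9, 6), (9, 7), (10, 0), (10, 1), (10, 2), (10, 3), (10, 4), (10, 5), (10, 6), (10, 7), (11, 0), (11, 3), (11, 4), (11, 7), (12, 0), (12, 3), (12, 4), (12, 7), (13, 0), (13, 1), (13, 2), (13, 3), (13, 4), (13, 5), (13, 6), (13, 7), (14, 0), (14, 1), (14, 2), (14, 3), (14, 4), (14, 5), (14, 6), (14, 7), (15, 0), (15, 3), (15, 4), (15, 7)]

Answer: 96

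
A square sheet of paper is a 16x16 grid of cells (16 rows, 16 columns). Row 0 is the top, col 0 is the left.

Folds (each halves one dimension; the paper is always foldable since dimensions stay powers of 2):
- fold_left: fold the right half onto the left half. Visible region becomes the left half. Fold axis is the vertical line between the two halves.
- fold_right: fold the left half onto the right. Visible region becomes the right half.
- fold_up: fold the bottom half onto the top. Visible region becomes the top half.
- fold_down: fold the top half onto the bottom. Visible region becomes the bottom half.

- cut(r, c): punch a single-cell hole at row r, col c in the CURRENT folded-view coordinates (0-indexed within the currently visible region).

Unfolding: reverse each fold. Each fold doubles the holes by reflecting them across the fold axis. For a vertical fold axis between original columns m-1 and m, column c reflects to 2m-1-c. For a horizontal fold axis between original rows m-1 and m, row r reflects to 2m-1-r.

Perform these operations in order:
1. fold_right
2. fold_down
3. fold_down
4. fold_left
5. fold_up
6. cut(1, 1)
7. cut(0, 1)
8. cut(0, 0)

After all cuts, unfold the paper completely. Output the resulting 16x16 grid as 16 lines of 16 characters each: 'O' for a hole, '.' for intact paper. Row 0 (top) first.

Answer: OO....OOOO....OO
.O....O..O....O.
.O....O..O....O.
OO....OOOO....OO
OO....OOOO....OO
.O....O..O....O.
.O....O..O....O.
OO....OOOO....OO
OO....OOOO....OO
.O....O..O....O.
.O....O..O....O.
OO....OOOO....OO
OO....OOOO....OO
.O....O..O....O.
.O....O..O....O.
OO....OOOO....OO

Derivation:
Op 1 fold_right: fold axis v@8; visible region now rows[0,16) x cols[8,16) = 16x8
Op 2 fold_down: fold axis h@8; visible region now rows[8,16) x cols[8,16) = 8x8
Op 3 fold_down: fold axis h@12; visible region now rows[12,16) x cols[8,16) = 4x8
Op 4 fold_left: fold axis v@12; visible region now rows[12,16) x cols[8,12) = 4x4
Op 5 fold_up: fold axis h@14; visible region now rows[12,14) x cols[8,12) = 2x4
Op 6 cut(1, 1): punch at orig (13,9); cuts so far [(13, 9)]; region rows[12,14) x cols[8,12) = 2x4
Op 7 cut(0, 1): punch at orig (12,9); cuts so far [(12, 9), (13, 9)]; region rows[12,14) x cols[8,12) = 2x4
Op 8 cut(0, 0): punch at orig (12,8); cuts so far [(12, 8), (12, 9), (13, 9)]; region rows[12,14) x cols[8,12) = 2x4
Unfold 1 (reflect across h@14): 6 holes -> [(12, 8), (12, 9), (13, 9), (14, 9), (15, 8), (15, 9)]
Unfold 2 (reflect across v@12): 12 holes -> [(12, 8), (12, 9), (12, 14), (12, 15), (13, 9), (13, 14), (14, 9), (14, 14), (15, 8), (15, 9), (15, 14), (15, 15)]
Unfold 3 (reflect across h@12): 24 holes -> [(8, 8), (8, 9), (8, 14), (8, 15), (9, 9), (9, 14), (10, 9), (10, 14), (11, 8), (11, 9), (11, 14), (11, 15), (12, 8), (12, 9), (12, 14), (12, 15), (13, 9), (13, 14), (14, 9), (14, 14), (15, 8), (15, 9), (15, 14), (15, 15)]
Unfold 4 (reflect across h@8): 48 holes -> [(0, 8), (0, 9), (0, 14), (0, 15), (1, 9), (1, 14), (2, 9), (2, 14), (3, 8), (3, 9), (3, 14), (3, 15), (4, 8), (4, 9), (4, 14), (4, 15), (5, 9), (5, 14), (6, 9), (6, 14), (7, 8), (7, 9), (7, 14), (7, 15), (8, 8), (8, 9), (8, 14), (8, 15), (9, 9), (9, 14), (10, 9), (10, 14), (11, 8), (11, 9), (11, 14), (11, 15), (12, 8), (12, 9), (12, 14), (12, 15), (13, 9), (13, 14), (14, 9), (14, 14), (15, 8), (15, 9), (15, 14), (15, 15)]
Unfold 5 (reflect across v@8): 96 holes -> [(0, 0), (0, 1), (0, 6), (0, 7), (0, 8), (0, 9), (0, 14), (0, 15), (1, 1), (1, 6), (1, 9), (1, 14), (2, 1), (2, 6), (2, 9), (2, 14), (3, 0), (3, 1), (3, 6), (3, 7), (3, 8), (3, 9), (3, 14), (3, 15), (4, 0), (4, 1), (4, 6), (4, 7), (4, 8), (4, 9), (4, 14), (4, 15), (5, 1), (5, 6), (5, 9), (5, 14), (6, 1), (6, 6), (6, 9), (6, 14), (7, 0), (7, 1), (7, 6), (7, 7), (7, 8), (7, 9), (7, 14), (7, 15), (8, 0), (8, 1), (8, 6), (8, 7), (8, 8), (8, 9), (8, 14), (8, 15), (9, 1), (9, 6), (9, 9), (9, 14), (10, 1), (10, 6), (10, 9), (10, 14), (11, 0), (11, 1), (11, 6), (11, 7), (11, 8), (11, 9), (11, 14), (11, 15), (12, 0), (12, 1), (12, 6), (12, 7), (12, 8), (12, 9), (12, 14), (12, 15), (13, 1), (13, 6), (13, 9), (13, 14), (14, 1), (14, 6), (14, 9), (14, 14), (15, 0), (15, 1), (15, 6), (15, 7), (15, 8), (15, 9), (15, 14), (15, 15)]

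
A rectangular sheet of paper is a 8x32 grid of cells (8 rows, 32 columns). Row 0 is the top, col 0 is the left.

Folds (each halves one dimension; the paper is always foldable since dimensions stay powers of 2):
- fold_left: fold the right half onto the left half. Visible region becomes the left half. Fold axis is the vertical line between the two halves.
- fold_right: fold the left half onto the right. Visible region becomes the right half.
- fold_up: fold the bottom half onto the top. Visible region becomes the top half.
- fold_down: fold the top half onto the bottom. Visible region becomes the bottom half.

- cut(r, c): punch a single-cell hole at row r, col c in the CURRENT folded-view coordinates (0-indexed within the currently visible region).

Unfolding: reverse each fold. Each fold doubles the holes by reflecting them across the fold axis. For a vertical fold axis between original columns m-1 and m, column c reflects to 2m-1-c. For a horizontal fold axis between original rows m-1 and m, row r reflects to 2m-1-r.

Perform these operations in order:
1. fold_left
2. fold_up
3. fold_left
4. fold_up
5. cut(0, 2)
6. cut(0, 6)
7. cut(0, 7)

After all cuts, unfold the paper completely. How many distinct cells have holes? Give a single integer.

Answer: 48

Derivation:
Op 1 fold_left: fold axis v@16; visible region now rows[0,8) x cols[0,16) = 8x16
Op 2 fold_up: fold axis h@4; visible region now rows[0,4) x cols[0,16) = 4x16
Op 3 fold_left: fold axis v@8; visible region now rows[0,4) x cols[0,8) = 4x8
Op 4 fold_up: fold axis h@2; visible region now rows[0,2) x cols[0,8) = 2x8
Op 5 cut(0, 2): punch at orig (0,2); cuts so far [(0, 2)]; region rows[0,2) x cols[0,8) = 2x8
Op 6 cut(0, 6): punch at orig (0,6); cuts so far [(0, 2), (0, 6)]; region rows[0,2) x cols[0,8) = 2x8
Op 7 cut(0, 7): punch at orig (0,7); cuts so far [(0, 2), (0, 6), (0, 7)]; region rows[0,2) x cols[0,8) = 2x8
Unfold 1 (reflect across h@2): 6 holes -> [(0, 2), (0, 6), (0, 7), (3, 2), (3, 6), (3, 7)]
Unfold 2 (reflect across v@8): 12 holes -> [(0, 2), (0, 6), (0, 7), (0, 8), (0, 9), (0, 13), (3, 2), (3, 6), (3, 7), (3, 8), (3, 9), (3, 13)]
Unfold 3 (reflect across h@4): 24 holes -> [(0, 2), (0, 6), (0, 7), (0, 8), (0, 9), (0, 13), (3, 2), (3, 6), (3, 7), (3, 8), (3, 9), (3, 13), (4, 2), (4, 6), (4, 7), (4, 8), (4, 9), (4, 13), (7, 2), (7, 6), (7, 7), (7, 8), (7, 9), (7, 13)]
Unfold 4 (reflect across v@16): 48 holes -> [(0, 2), (0, 6), (0, 7), (0, 8), (0, 9), (0, 13), (0, 18), (0, 22), (0, 23), (0, 24), (0, 25), (0, 29), (3, 2), (3, 6), (3, 7), (3, 8), (3, 9), (3, 13), (3, 18), (3, 22), (3, 23), (3, 24), (3, 25), (3, 29), (4, 2), (4, 6), (4, 7), (4, 8), (4, 9), (4, 13), (4, 18), (4, 22), (4, 23), (4, 24), (4, 25), (4, 29), (7, 2), (7, 6), (7, 7), (7, 8), (7, 9), (7, 13), (7, 18), (7, 22), (7, 23), (7, 24), (7, 25), (7, 29)]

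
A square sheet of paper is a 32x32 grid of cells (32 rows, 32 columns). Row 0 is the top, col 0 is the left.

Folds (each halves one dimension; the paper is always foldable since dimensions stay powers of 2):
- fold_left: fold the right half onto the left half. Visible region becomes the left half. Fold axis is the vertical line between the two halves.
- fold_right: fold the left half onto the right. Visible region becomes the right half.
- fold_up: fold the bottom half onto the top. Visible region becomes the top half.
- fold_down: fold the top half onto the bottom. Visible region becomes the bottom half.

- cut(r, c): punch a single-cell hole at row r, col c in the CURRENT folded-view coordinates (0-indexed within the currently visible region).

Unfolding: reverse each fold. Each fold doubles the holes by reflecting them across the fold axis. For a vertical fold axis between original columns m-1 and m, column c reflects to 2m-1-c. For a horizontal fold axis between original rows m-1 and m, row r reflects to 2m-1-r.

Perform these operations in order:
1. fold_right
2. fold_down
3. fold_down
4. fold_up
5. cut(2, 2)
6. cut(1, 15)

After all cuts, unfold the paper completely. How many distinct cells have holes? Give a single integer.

Answer: 32

Derivation:
Op 1 fold_right: fold axis v@16; visible region now rows[0,32) x cols[16,32) = 32x16
Op 2 fold_down: fold axis h@16; visible region now rows[16,32) x cols[16,32) = 16x16
Op 3 fold_down: fold axis h@24; visible region now rows[24,32) x cols[16,32) = 8x16
Op 4 fold_up: fold axis h@28; visible region now rows[24,28) x cols[16,32) = 4x16
Op 5 cut(2, 2): punch at orig (26,18); cuts so far [(26, 18)]; region rows[24,28) x cols[16,32) = 4x16
Op 6 cut(1, 15): punch at orig (25,31); cuts so far [(25, 31), (26, 18)]; region rows[24,28) x cols[16,32) = 4x16
Unfold 1 (reflect across h@28): 4 holes -> [(25, 31), (26, 18), (29, 18), (30, 31)]
Unfold 2 (reflect across h@24): 8 holes -> [(17, 31), (18, 18), (21, 18), (22, 31), (25, 31), (26, 18), (29, 18), (30, 31)]
Unfold 3 (reflect across h@16): 16 holes -> [(1, 31), (2, 18), (5, 18), (6, 31), (9, 31), (10, 18), (13, 18), (14, 31), (17, 31), (18, 18), (21, 18), (22, 31), (25, 31), (26, 18), (29, 18), (30, 31)]
Unfold 4 (reflect across v@16): 32 holes -> [(1, 0), (1, 31), (2, 13), (2, 18), (5, 13), (5, 18), (6, 0), (6, 31), (9, 0), (9, 31), (10, 13), (10, 18), (13, 13), (13, 18), (14, 0), (14, 31), (17, 0), (17, 31), (18, 13), (18, 18), (21, 13), (21, 18), (22, 0), (22, 31), (25, 0), (25, 31), (26, 13), (26, 18), (29, 13), (29, 18), (30, 0), (30, 31)]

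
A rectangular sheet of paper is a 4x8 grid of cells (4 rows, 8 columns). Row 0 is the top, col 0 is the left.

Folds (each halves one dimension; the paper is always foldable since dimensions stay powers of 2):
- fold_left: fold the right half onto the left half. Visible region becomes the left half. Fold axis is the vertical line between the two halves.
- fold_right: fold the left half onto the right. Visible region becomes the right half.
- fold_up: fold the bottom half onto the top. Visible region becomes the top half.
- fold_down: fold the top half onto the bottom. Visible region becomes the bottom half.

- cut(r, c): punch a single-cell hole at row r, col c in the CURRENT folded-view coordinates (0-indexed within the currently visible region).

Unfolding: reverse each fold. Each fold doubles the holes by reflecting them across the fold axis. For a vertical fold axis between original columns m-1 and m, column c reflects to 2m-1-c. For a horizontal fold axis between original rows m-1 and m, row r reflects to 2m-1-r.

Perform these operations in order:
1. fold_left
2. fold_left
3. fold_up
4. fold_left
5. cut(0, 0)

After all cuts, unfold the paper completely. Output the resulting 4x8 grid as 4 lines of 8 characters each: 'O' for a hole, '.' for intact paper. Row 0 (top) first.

Op 1 fold_left: fold axis v@4; visible region now rows[0,4) x cols[0,4) = 4x4
Op 2 fold_left: fold axis v@2; visible region now rows[0,4) x cols[0,2) = 4x2
Op 3 fold_up: fold axis h@2; visible region now rows[0,2) x cols[0,2) = 2x2
Op 4 fold_left: fold axis v@1; visible region now rows[0,2) x cols[0,1) = 2x1
Op 5 cut(0, 0): punch at orig (0,0); cuts so far [(0, 0)]; region rows[0,2) x cols[0,1) = 2x1
Unfold 1 (reflect across v@1): 2 holes -> [(0, 0), (0, 1)]
Unfold 2 (reflect across h@2): 4 holes -> [(0, 0), (0, 1), (3, 0), (3, 1)]
Unfold 3 (reflect across v@2): 8 holes -> [(0, 0), (0, 1), (0, 2), (0, 3), (3, 0), (3, 1), (3, 2), (3, 3)]
Unfold 4 (reflect across v@4): 16 holes -> [(0, 0), (0, 1), (0, 2), (0, 3), (0, 4), (0, 5), (0, 6), (0, 7), (3, 0), (3, 1), (3, 2), (3, 3), (3, 4), (3, 5), (3, 6), (3, 7)]

Answer: OOOOOOOO
........
........
OOOOOOOO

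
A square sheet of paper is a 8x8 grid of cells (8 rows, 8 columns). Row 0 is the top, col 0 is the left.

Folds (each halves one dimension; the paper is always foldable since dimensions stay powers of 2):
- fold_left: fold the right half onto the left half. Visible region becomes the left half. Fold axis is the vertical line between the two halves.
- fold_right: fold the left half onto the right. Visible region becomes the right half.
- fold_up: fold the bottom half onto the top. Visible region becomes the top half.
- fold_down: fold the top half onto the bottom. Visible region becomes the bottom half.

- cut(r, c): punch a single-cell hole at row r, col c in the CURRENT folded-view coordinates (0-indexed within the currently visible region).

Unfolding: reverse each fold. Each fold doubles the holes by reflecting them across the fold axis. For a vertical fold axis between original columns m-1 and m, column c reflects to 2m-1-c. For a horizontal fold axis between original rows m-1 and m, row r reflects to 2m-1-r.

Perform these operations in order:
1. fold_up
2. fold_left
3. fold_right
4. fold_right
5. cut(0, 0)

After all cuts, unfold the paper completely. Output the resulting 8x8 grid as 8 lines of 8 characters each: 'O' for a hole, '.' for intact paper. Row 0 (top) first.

Op 1 fold_up: fold axis h@4; visible region now rows[0,4) x cols[0,8) = 4x8
Op 2 fold_left: fold axis v@4; visible region now rows[0,4) x cols[0,4) = 4x4
Op 3 fold_right: fold axis v@2; visible region now rows[0,4) x cols[2,4) = 4x2
Op 4 fold_right: fold axis v@3; visible region now rows[0,4) x cols[3,4) = 4x1
Op 5 cut(0, 0): punch at orig (0,3); cuts so far [(0, 3)]; region rows[0,4) x cols[3,4) = 4x1
Unfold 1 (reflect across v@3): 2 holes -> [(0, 2), (0, 3)]
Unfold 2 (reflect across v@2): 4 holes -> [(0, 0), (0, 1), (0, 2), (0, 3)]
Unfold 3 (reflect across v@4): 8 holes -> [(0, 0), (0, 1), (0, 2), (0, 3), (0, 4), (0, 5), (0, 6), (0, 7)]
Unfold 4 (reflect across h@4): 16 holes -> [(0, 0), (0, 1), (0, 2), (0, 3), (0, 4), (0, 5), (0, 6), (0, 7), (7, 0), (7, 1), (7, 2), (7, 3), (7, 4), (7, 5), (7, 6), (7, 7)]

Answer: OOOOOOOO
........
........
........
........
........
........
OOOOOOOO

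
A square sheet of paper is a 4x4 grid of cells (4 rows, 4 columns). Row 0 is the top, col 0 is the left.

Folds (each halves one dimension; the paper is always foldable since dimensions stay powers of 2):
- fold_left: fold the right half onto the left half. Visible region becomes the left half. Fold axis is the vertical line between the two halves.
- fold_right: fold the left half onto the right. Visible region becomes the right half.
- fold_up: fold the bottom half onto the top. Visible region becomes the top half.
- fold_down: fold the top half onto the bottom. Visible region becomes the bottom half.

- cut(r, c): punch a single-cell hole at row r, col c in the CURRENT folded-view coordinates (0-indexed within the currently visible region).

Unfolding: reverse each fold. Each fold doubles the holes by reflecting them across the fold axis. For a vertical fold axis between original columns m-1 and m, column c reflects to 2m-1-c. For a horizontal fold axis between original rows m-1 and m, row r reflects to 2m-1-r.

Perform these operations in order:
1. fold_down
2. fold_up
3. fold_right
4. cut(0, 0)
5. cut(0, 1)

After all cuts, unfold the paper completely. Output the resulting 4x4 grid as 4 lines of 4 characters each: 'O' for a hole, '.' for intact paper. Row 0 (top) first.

Answer: OOOO
OOOO
OOOO
OOOO

Derivation:
Op 1 fold_down: fold axis h@2; visible region now rows[2,4) x cols[0,4) = 2x4
Op 2 fold_up: fold axis h@3; visible region now rows[2,3) x cols[0,4) = 1x4
Op 3 fold_right: fold axis v@2; visible region now rows[2,3) x cols[2,4) = 1x2
Op 4 cut(0, 0): punch at orig (2,2); cuts so far [(2, 2)]; region rows[2,3) x cols[2,4) = 1x2
Op 5 cut(0, 1): punch at orig (2,3); cuts so far [(2, 2), (2, 3)]; region rows[2,3) x cols[2,4) = 1x2
Unfold 1 (reflect across v@2): 4 holes -> [(2, 0), (2, 1), (2, 2), (2, 3)]
Unfold 2 (reflect across h@3): 8 holes -> [(2, 0), (2, 1), (2, 2), (2, 3), (3, 0), (3, 1), (3, 2), (3, 3)]
Unfold 3 (reflect across h@2): 16 holes -> [(0, 0), (0, 1), (0, 2), (0, 3), (1, 0), (1, 1), (1, 2), (1, 3), (2, 0), (2, 1), (2, 2), (2, 3), (3, 0), (3, 1), (3, 2), (3, 3)]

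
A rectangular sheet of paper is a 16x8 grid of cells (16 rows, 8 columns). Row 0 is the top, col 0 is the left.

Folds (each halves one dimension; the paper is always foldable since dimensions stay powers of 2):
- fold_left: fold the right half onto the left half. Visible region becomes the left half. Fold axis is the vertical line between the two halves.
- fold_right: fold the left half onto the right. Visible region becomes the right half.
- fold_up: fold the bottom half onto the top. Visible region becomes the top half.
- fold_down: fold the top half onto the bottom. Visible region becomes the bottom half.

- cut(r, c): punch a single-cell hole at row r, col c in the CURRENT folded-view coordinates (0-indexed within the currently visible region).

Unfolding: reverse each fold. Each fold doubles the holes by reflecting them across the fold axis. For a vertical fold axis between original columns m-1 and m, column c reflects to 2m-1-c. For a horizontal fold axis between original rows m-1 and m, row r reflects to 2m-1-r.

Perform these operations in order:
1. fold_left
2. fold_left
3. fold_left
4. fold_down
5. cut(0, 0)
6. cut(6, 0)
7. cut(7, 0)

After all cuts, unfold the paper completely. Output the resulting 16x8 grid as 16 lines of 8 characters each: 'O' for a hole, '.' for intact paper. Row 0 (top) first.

Op 1 fold_left: fold axis v@4; visible region now rows[0,16) x cols[0,4) = 16x4
Op 2 fold_left: fold axis v@2; visible region now rows[0,16) x cols[0,2) = 16x2
Op 3 fold_left: fold axis v@1; visible region now rows[0,16) x cols[0,1) = 16x1
Op 4 fold_down: fold axis h@8; visible region now rows[8,16) x cols[0,1) = 8x1
Op 5 cut(0, 0): punch at orig (8,0); cuts so far [(8, 0)]; region rows[8,16) x cols[0,1) = 8x1
Op 6 cut(6, 0): punch at orig (14,0); cuts so far [(8, 0), (14, 0)]; region rows[8,16) x cols[0,1) = 8x1
Op 7 cut(7, 0): punch at orig (15,0); cuts so far [(8, 0), (14, 0), (15, 0)]; region rows[8,16) x cols[0,1) = 8x1
Unfold 1 (reflect across h@8): 6 holes -> [(0, 0), (1, 0), (7, 0), (8, 0), (14, 0), (15, 0)]
Unfold 2 (reflect across v@1): 12 holes -> [(0, 0), (0, 1), (1, 0), (1, 1), (7, 0), (7, 1), (8, 0), (8, 1), (14, 0), (14, 1), (15, 0), (15, 1)]
Unfold 3 (reflect across v@2): 24 holes -> [(0, 0), (0, 1), (0, 2), (0, 3), (1, 0), (1, 1), (1, 2), (1, 3), (7, 0), (7, 1), (7, 2), (7, 3), (8, 0), (8, 1), (8, 2), (8, 3), (14, 0), (14, 1), (14, 2), (14, 3), (15, 0), (15, 1), (15, 2), (15, 3)]
Unfold 4 (reflect across v@4): 48 holes -> [(0, 0), (0, 1), (0, 2), (0, 3), (0, 4), (0, 5), (0, 6), (0, 7), (1, 0), (1, 1), (1, 2), (1, 3), (1, 4), (1, 5), (1, 6), (1, 7), (7, 0), (7, 1), (7, 2), (7, 3), (7, 4), (7, 5), (7, 6), (7, 7), (8, 0), (8, 1), (8, 2), (8, 3), (8, 4), (8, 5), (8, 6), (8, 7), (14, 0), (14, 1), (14, 2), (14, 3), (14, 4), (14, 5), (14, 6), (14, 7), (15, 0), (15, 1), (15, 2), (15, 3), (15, 4), (15, 5), (15, 6), (15, 7)]

Answer: OOOOOOOO
OOOOOOOO
........
........
........
........
........
OOOOOOOO
OOOOOOOO
........
........
........
........
........
OOOOOOOO
OOOOOOOO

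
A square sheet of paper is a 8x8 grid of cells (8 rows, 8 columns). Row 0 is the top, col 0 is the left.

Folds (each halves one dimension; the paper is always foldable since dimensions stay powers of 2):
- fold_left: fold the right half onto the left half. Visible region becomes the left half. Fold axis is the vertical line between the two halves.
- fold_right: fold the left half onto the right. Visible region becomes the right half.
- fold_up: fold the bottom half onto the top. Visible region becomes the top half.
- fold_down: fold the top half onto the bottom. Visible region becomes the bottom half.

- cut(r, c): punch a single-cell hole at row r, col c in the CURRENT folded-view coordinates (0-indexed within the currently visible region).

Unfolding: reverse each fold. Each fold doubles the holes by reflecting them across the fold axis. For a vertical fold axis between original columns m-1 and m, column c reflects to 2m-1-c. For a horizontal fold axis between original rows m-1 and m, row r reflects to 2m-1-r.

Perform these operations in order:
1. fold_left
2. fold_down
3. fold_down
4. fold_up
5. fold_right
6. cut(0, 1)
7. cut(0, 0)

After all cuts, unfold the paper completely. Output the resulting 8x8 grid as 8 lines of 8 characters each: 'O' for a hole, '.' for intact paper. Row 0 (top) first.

Op 1 fold_left: fold axis v@4; visible region now rows[0,8) x cols[0,4) = 8x4
Op 2 fold_down: fold axis h@4; visible region now rows[4,8) x cols[0,4) = 4x4
Op 3 fold_down: fold axis h@6; visible region now rows[6,8) x cols[0,4) = 2x4
Op 4 fold_up: fold axis h@7; visible region now rows[6,7) x cols[0,4) = 1x4
Op 5 fold_right: fold axis v@2; visible region now rows[6,7) x cols[2,4) = 1x2
Op 6 cut(0, 1): punch at orig (6,3); cuts so far [(6, 3)]; region rows[6,7) x cols[2,4) = 1x2
Op 7 cut(0, 0): punch at orig (6,2); cuts so far [(6, 2), (6, 3)]; region rows[6,7) x cols[2,4) = 1x2
Unfold 1 (reflect across v@2): 4 holes -> [(6, 0), (6, 1), (6, 2), (6, 3)]
Unfold 2 (reflect across h@7): 8 holes -> [(6, 0), (6, 1), (6, 2), (6, 3), (7, 0), (7, 1), (7, 2), (7, 3)]
Unfold 3 (reflect across h@6): 16 holes -> [(4, 0), (4, 1), (4, 2), (4, 3), (5, 0), (5, 1), (5, 2), (5, 3), (6, 0), (6, 1), (6, 2), (6, 3), (7, 0), (7, 1), (7, 2), (7, 3)]
Unfold 4 (reflect across h@4): 32 holes -> [(0, 0), (0, 1), (0, 2), (0, 3), (1, 0), (1, 1), (1, 2), (1, 3), (2, 0), (2, 1), (2, 2), (2, 3), (3, 0), (3, 1), (3, 2), (3, 3), (4, 0), (4, 1), (4, 2), (4, 3), (5, 0), (5, 1), (5, 2), (5, 3), (6, 0), (6, 1), (6, 2), (6, 3), (7, 0), (7, 1), (7, 2), (7, 3)]
Unfold 5 (reflect across v@4): 64 holes -> [(0, 0), (0, 1), (0, 2), (0, 3), (0, 4), (0, 5), (0, 6), (0, 7), (1, 0), (1, 1), (1, 2), (1, 3), (1, 4), (1, 5), (1, 6), (1, 7), (2, 0), (2, 1), (2, 2), (2, 3), (2, 4), (2, 5), (2, 6), (2, 7), (3, 0), (3, 1), (3, 2), (3, 3), (3, 4), (3, 5), (3, 6), (3, 7), (4, 0), (4, 1), (4, 2), (4, 3), (4, 4), (4, 5), (4, 6), (4, 7), (5, 0), (5, 1), (5, 2), (5, 3), (5, 4), (5, 5), (5, 6), (5, 7), (6, 0), (6, 1), (6, 2), (6, 3), (6, 4), (6, 5), (6, 6), (6, 7), (7, 0), (7, 1), (7, 2), (7, 3), (7, 4), (7, 5), (7, 6), (7, 7)]

Answer: OOOOOOOO
OOOOOOOO
OOOOOOOO
OOOOOOOO
OOOOOOOO
OOOOOOOO
OOOOOOOO
OOOOOOOO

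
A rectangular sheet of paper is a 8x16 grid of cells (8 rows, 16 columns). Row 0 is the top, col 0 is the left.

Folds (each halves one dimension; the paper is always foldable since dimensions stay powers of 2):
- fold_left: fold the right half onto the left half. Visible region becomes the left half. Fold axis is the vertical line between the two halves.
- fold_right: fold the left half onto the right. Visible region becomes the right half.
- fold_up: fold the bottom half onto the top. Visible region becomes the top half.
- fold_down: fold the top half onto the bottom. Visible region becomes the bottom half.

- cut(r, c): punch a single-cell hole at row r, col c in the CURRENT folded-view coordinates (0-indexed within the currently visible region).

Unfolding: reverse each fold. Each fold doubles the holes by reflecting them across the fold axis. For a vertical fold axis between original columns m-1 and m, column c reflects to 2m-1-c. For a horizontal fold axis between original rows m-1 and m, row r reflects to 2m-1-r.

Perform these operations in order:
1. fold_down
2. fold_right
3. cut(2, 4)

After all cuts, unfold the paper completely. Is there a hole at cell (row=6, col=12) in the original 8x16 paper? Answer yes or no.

Op 1 fold_down: fold axis h@4; visible region now rows[4,8) x cols[0,16) = 4x16
Op 2 fold_right: fold axis v@8; visible region now rows[4,8) x cols[8,16) = 4x8
Op 3 cut(2, 4): punch at orig (6,12); cuts so far [(6, 12)]; region rows[4,8) x cols[8,16) = 4x8
Unfold 1 (reflect across v@8): 2 holes -> [(6, 3), (6, 12)]
Unfold 2 (reflect across h@4): 4 holes -> [(1, 3), (1, 12), (6, 3), (6, 12)]
Holes: [(1, 3), (1, 12), (6, 3), (6, 12)]

Answer: yes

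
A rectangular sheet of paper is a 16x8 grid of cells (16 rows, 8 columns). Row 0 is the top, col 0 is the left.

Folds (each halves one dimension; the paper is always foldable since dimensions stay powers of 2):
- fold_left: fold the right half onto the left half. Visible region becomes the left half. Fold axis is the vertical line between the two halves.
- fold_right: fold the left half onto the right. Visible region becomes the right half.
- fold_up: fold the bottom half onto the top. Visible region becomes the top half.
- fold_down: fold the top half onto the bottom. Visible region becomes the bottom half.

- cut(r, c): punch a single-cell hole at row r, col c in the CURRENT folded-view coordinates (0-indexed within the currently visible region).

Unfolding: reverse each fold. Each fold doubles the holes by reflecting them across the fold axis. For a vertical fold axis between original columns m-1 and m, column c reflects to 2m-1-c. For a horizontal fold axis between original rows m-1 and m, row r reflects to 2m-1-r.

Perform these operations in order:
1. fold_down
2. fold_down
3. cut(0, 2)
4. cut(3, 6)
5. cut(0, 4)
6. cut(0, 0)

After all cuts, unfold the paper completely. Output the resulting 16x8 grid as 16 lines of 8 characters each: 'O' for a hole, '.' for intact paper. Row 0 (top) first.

Op 1 fold_down: fold axis h@8; visible region now rows[8,16) x cols[0,8) = 8x8
Op 2 fold_down: fold axis h@12; visible region now rows[12,16) x cols[0,8) = 4x8
Op 3 cut(0, 2): punch at orig (12,2); cuts so far [(12, 2)]; region rows[12,16) x cols[0,8) = 4x8
Op 4 cut(3, 6): punch at orig (15,6); cuts so far [(12, 2), (15, 6)]; region rows[12,16) x cols[0,8) = 4x8
Op 5 cut(0, 4): punch at orig (12,4); cuts so far [(12, 2), (12, 4), (15, 6)]; region rows[12,16) x cols[0,8) = 4x8
Op 6 cut(0, 0): punch at orig (12,0); cuts so far [(12, 0), (12, 2), (12, 4), (15, 6)]; region rows[12,16) x cols[0,8) = 4x8
Unfold 1 (reflect across h@12): 8 holes -> [(8, 6), (11, 0), (11, 2), (11, 4), (12, 0), (12, 2), (12, 4), (15, 6)]
Unfold 2 (reflect across h@8): 16 holes -> [(0, 6), (3, 0), (3, 2), (3, 4), (4, 0), (4, 2), (4, 4), (7, 6), (8, 6), (11, 0), (11, 2), (11, 4), (12, 0), (12, 2), (12, 4), (15, 6)]

Answer: ......O.
........
........
O.O.O...
O.O.O...
........
........
......O.
......O.
........
........
O.O.O...
O.O.O...
........
........
......O.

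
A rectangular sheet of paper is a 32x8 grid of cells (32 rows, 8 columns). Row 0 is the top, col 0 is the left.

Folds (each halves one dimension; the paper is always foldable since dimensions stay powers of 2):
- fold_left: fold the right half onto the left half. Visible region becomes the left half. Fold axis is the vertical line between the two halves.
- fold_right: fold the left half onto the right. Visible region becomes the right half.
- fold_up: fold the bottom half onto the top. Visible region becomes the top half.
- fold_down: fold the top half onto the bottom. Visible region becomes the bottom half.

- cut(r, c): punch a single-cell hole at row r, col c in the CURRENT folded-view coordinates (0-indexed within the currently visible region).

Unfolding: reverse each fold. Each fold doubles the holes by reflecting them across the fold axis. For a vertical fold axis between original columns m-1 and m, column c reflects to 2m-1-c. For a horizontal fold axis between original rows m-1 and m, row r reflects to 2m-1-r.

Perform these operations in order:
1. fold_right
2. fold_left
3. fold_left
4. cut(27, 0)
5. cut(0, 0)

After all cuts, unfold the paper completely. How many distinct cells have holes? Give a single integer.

Op 1 fold_right: fold axis v@4; visible region now rows[0,32) x cols[4,8) = 32x4
Op 2 fold_left: fold axis v@6; visible region now rows[0,32) x cols[4,6) = 32x2
Op 3 fold_left: fold axis v@5; visible region now rows[0,32) x cols[4,5) = 32x1
Op 4 cut(27, 0): punch at orig (27,4); cuts so far [(27, 4)]; region rows[0,32) x cols[4,5) = 32x1
Op 5 cut(0, 0): punch at orig (0,4); cuts so far [(0, 4), (27, 4)]; region rows[0,32) x cols[4,5) = 32x1
Unfold 1 (reflect across v@5): 4 holes -> [(0, 4), (0, 5), (27, 4), (27, 5)]
Unfold 2 (reflect across v@6): 8 holes -> [(0, 4), (0, 5), (0, 6), (0, 7), (27, 4), (27, 5), (27, 6), (27, 7)]
Unfold 3 (reflect across v@4): 16 holes -> [(0, 0), (0, 1), (0, 2), (0, 3), (0, 4), (0, 5), (0, 6), (0, 7), (27, 0), (27, 1), (27, 2), (27, 3), (27, 4), (27, 5), (27, 6), (27, 7)]

Answer: 16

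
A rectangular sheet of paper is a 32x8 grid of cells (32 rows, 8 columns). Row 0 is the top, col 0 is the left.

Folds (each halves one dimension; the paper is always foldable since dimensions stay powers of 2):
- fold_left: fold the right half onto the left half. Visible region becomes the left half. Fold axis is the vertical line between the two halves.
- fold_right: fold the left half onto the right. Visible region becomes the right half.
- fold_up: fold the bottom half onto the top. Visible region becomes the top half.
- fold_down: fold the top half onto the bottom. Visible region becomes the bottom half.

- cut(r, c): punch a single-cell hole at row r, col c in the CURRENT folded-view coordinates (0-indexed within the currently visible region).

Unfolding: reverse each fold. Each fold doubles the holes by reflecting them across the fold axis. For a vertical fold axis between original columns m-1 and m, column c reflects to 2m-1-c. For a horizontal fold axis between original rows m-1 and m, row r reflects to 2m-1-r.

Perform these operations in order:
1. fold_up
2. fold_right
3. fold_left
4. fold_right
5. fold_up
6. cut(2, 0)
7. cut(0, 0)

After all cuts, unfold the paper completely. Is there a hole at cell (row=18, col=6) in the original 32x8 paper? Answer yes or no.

Op 1 fold_up: fold axis h@16; visible region now rows[0,16) x cols[0,8) = 16x8
Op 2 fold_right: fold axis v@4; visible region now rows[0,16) x cols[4,8) = 16x4
Op 3 fold_left: fold axis v@6; visible region now rows[0,16) x cols[4,6) = 16x2
Op 4 fold_right: fold axis v@5; visible region now rows[0,16) x cols[5,6) = 16x1
Op 5 fold_up: fold axis h@8; visible region now rows[0,8) x cols[5,6) = 8x1
Op 6 cut(2, 0): punch at orig (2,5); cuts so far [(2, 5)]; region rows[0,8) x cols[5,6) = 8x1
Op 7 cut(0, 0): punch at orig (0,5); cuts so far [(0, 5), (2, 5)]; region rows[0,8) x cols[5,6) = 8x1
Unfold 1 (reflect across h@8): 4 holes -> [(0, 5), (2, 5), (13, 5), (15, 5)]
Unfold 2 (reflect across v@5): 8 holes -> [(0, 4), (0, 5), (2, 4), (2, 5), (13, 4), (13, 5), (15, 4), (15, 5)]
Unfold 3 (reflect across v@6): 16 holes -> [(0, 4), (0, 5), (0, 6), (0, 7), (2, 4), (2, 5), (2, 6), (2, 7), (13, 4), (13, 5), (13, 6), (13, 7), (15, 4), (15, 5), (15, 6), (15, 7)]
Unfold 4 (reflect across v@4): 32 holes -> [(0, 0), (0, 1), (0, 2), (0, 3), (0, 4), (0, 5), (0, 6), (0, 7), (2, 0), (2, 1), (2, 2), (2, 3), (2, 4), (2, 5), (2, 6), (2, 7), (13, 0), (13, 1), (13, 2), (13, 3), (13, 4), (13, 5), (13, 6), (13, 7), (15, 0), (15, 1), (15, 2), (15, 3), (15, 4), (15, 5), (15, 6), (15, 7)]
Unfold 5 (reflect across h@16): 64 holes -> [(0, 0), (0, 1), (0, 2), (0, 3), (0, 4), (0, 5), (0, 6), (0, 7), (2, 0), (2, 1), (2, 2), (2, 3), (2, 4), (2, 5), (2, 6), (2, 7), (13, 0), (13, 1), (13, 2), (13, 3), (13, 4), (13, 5), (13, 6), (13, 7), (15, 0), (15, 1), (15, 2), (15, 3), (15, 4), (15, 5), (15, 6), (15, 7), (16, 0), (16, 1), (16, 2), (16, 3), (16, 4), (16, 5), (16, 6), (16, 7), (18, 0), (18, 1), (18, 2), (18, 3), (18, 4), (18, 5), (18, 6), (18, 7), (29, 0), (29, 1), (29, 2), (29, 3), (29, 4), (29, 5), (29, 6), (29, 7), (31, 0), (31, 1), (31, 2), (31, 3), (31, 4), (31, 5), (31, 6), (31, 7)]
Holes: [(0, 0), (0, 1), (0, 2), (0, 3), (0, 4), (0, 5), (0, 6), (0, 7), (2, 0), (2, 1), (2, 2), (2, 3), (2, 4), (2, 5), (2, 6), (2, 7), (13, 0), (13, 1), (13, 2), (13, 3), (13, 4), (13, 5), (13, 6), (13, 7), (15, 0), (15, 1), (15, 2), (15, 3), (15, 4), (15, 5), (15, 6), (15, 7), (16, 0), (16, 1), (16, 2), (16, 3), (16, 4), (16, 5), (16, 6), (16, 7), (18, 0), (18, 1), (18, 2), (18, 3), (18, 4), (18, 5), (18, 6), (18, 7), (29, 0), (29, 1), (29, 2), (29, 3), (29, 4), (29, 5), (29, 6), (29, 7), (31, 0), (31, 1), (31, 2), (31, 3), (31, 4), (31, 5), (31, 6), (31, 7)]

Answer: yes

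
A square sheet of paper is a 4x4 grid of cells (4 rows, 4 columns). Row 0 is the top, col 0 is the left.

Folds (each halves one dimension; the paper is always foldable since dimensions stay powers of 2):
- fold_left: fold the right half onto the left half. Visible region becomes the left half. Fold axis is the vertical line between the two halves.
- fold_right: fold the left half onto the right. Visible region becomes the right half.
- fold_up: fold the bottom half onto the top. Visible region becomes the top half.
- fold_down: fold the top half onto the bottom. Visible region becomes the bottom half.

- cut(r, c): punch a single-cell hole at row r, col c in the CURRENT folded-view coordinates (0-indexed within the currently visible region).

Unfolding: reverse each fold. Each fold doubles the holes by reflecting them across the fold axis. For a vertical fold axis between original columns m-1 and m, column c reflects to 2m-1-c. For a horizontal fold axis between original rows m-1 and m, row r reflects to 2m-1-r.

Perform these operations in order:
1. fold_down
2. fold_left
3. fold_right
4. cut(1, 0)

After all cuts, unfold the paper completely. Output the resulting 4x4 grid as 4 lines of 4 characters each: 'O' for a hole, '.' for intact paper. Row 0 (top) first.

Answer: OOOO
....
....
OOOO

Derivation:
Op 1 fold_down: fold axis h@2; visible region now rows[2,4) x cols[0,4) = 2x4
Op 2 fold_left: fold axis v@2; visible region now rows[2,4) x cols[0,2) = 2x2
Op 3 fold_right: fold axis v@1; visible region now rows[2,4) x cols[1,2) = 2x1
Op 4 cut(1, 0): punch at orig (3,1); cuts so far [(3, 1)]; region rows[2,4) x cols[1,2) = 2x1
Unfold 1 (reflect across v@1): 2 holes -> [(3, 0), (3, 1)]
Unfold 2 (reflect across v@2): 4 holes -> [(3, 0), (3, 1), (3, 2), (3, 3)]
Unfold 3 (reflect across h@2): 8 holes -> [(0, 0), (0, 1), (0, 2), (0, 3), (3, 0), (3, 1), (3, 2), (3, 3)]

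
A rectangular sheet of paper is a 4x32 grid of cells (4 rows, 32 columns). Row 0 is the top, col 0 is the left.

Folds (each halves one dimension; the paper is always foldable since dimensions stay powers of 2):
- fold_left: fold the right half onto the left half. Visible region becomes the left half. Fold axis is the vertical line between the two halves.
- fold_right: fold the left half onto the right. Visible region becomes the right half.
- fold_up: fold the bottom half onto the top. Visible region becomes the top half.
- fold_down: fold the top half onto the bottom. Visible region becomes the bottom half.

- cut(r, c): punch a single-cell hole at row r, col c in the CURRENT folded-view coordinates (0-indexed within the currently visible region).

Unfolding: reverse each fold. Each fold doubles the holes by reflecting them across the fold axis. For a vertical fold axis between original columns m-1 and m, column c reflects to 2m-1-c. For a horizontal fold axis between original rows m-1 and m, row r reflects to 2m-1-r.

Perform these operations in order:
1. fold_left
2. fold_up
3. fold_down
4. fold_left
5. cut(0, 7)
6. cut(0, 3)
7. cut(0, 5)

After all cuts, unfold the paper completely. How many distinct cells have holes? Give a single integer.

Answer: 48

Derivation:
Op 1 fold_left: fold axis v@16; visible region now rows[0,4) x cols[0,16) = 4x16
Op 2 fold_up: fold axis h@2; visible region now rows[0,2) x cols[0,16) = 2x16
Op 3 fold_down: fold axis h@1; visible region now rows[1,2) x cols[0,16) = 1x16
Op 4 fold_left: fold axis v@8; visible region now rows[1,2) x cols[0,8) = 1x8
Op 5 cut(0, 7): punch at orig (1,7); cuts so far [(1, 7)]; region rows[1,2) x cols[0,8) = 1x8
Op 6 cut(0, 3): punch at orig (1,3); cuts so far [(1, 3), (1, 7)]; region rows[1,2) x cols[0,8) = 1x8
Op 7 cut(0, 5): punch at orig (1,5); cuts so far [(1, 3), (1, 5), (1, 7)]; region rows[1,2) x cols[0,8) = 1x8
Unfold 1 (reflect across v@8): 6 holes -> [(1, 3), (1, 5), (1, 7), (1, 8), (1, 10), (1, 12)]
Unfold 2 (reflect across h@1): 12 holes -> [(0, 3), (0, 5), (0, 7), (0, 8), (0, 10), (0, 12), (1, 3), (1, 5), (1, 7), (1, 8), (1, 10), (1, 12)]
Unfold 3 (reflect across h@2): 24 holes -> [(0, 3), (0, 5), (0, 7), (0, 8), (0, 10), (0, 12), (1, 3), (1, 5), (1, 7), (1, 8), (1, 10), (1, 12), (2, 3), (2, 5), (2, 7), (2, 8), (2, 10), (2, 12), (3, 3), (3, 5), (3, 7), (3, 8), (3, 10), (3, 12)]
Unfold 4 (reflect across v@16): 48 holes -> [(0, 3), (0, 5), (0, 7), (0, 8), (0, 10), (0, 12), (0, 19), (0, 21), (0, 23), (0, 24), (0, 26), (0, 28), (1, 3), (1, 5), (1, 7), (1, 8), (1, 10), (1, 12), (1, 19), (1, 21), (1, 23), (1, 24), (1, 26), (1, 28), (2, 3), (2, 5), (2, 7), (2, 8), (2, 10), (2, 12), (2, 19), (2, 21), (2, 23), (2, 24), (2, 26), (2, 28), (3, 3), (3, 5), (3, 7), (3, 8), (3, 10), (3, 12), (3, 19), (3, 21), (3, 23), (3, 24), (3, 26), (3, 28)]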